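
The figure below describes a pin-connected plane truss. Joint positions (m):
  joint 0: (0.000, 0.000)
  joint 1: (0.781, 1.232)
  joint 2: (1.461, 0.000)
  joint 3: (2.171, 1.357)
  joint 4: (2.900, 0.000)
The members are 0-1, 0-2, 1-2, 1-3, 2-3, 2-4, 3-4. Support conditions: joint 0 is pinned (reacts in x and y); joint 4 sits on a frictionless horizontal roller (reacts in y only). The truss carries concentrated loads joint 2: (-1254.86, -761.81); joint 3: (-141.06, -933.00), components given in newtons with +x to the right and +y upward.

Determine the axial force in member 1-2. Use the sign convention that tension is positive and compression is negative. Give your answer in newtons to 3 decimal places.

696.311

N=5 nodes, M=7 members, R=3 reactions → 2N=10, M+R=10
member 0 (0-1): L=1.4587, (cx,cy)=(0.5354,0.8446)
member 1 (0-2): L=1.4610, (cx,cy)=(1.0000,0.0000)
member 2 (1-2): L=1.4072, (cx,cy)=(0.4832,-0.8755)
member 3 (1-3): L=1.3956, (cx,cy)=(0.9960,0.0896)
member 4 (2-3): L=1.5315, (cx,cy)=(0.4636,0.8860)
member 5 (2-4): L=1.4390, (cx,cy)=(1.0000,0.0000)
member 6 (3-4): L=1.5404, (cx,cy)=(0.4732,-0.8809)
solve A·x = −loads:
  F[0-1] = -803.4161 N (compression)
  F[0-2] = -965.7623 N (compression)
  F[1-2] = +696.3111 N (tension)
  F[1-3] = -769.7281 N (compression)
  F[2-3] = +171.7663 N (tension)
  F[2-4] = +545.9449 N (tension)
  F[3-4] = -1153.6129 N (compression)
  Rx@0 = +1395.9200 N
  Ry@0 = +678.5586 N
  Ry@4 = +1016.2514 N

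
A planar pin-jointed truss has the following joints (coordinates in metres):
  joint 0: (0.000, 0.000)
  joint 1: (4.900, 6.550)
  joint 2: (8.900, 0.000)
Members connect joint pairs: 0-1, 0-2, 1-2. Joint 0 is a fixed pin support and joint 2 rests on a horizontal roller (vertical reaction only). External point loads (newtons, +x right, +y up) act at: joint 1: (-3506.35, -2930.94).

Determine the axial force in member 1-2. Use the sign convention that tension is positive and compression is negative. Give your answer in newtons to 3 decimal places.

1132.885

N=3 nodes, M=3 members, R=3 reactions → 2N=6, M+R=6
member 0 (0-1): L=8.1800, (cx,cy)=(0.5990,0.8007)
member 1 (0-2): L=8.9000, (cx,cy)=(1.0000,0.0000)
member 2 (1-2): L=7.6748, (cx,cy)=(0.5212,-0.8534)
solve A·x = −loads:
  F[0-1] = -4867.7810 N (compression)
  F[0-2] = -590.4442 N (compression)
  F[1-2] = +1132.8848 N (tension)
  Rx@0 = +3506.3500 N
  Ry@0 = +3897.7924 N
  Ry@2 = -966.8524 N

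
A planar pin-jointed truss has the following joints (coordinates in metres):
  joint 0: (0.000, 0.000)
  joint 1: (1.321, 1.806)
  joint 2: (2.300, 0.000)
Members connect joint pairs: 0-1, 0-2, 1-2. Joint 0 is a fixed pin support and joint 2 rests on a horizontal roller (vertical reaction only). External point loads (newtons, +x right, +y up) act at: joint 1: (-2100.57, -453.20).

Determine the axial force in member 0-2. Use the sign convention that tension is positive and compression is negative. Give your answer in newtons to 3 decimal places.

N=3 nodes, M=3 members, R=3 reactions → 2N=6, M+R=6
member 0 (0-1): L=2.2376, (cx,cy)=(0.5904,0.8071)
member 1 (0-2): L=2.3000, (cx,cy)=(1.0000,0.0000)
member 2 (1-2): L=2.0543, (cx,cy)=(0.4766,-0.8791)
solve A·x = −loads:
  F[0-1] = -2282.5467 N (compression)
  F[0-2] = -753.0113 N (compression)
  F[1-2] = +1580.0796 N (tension)
  Rx@0 = +2100.5700 N
  Ry@0 = +1842.3097 N
  Ry@2 = -1389.1097 N

-753.011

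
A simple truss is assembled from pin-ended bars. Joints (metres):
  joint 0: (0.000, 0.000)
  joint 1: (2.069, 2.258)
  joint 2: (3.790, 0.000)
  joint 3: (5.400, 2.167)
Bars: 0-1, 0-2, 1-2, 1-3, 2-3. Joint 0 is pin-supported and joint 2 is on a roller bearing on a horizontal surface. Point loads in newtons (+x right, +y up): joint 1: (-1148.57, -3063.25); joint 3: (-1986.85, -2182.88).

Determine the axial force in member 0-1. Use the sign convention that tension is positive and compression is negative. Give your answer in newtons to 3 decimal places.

N=4 nodes, M=5 members, R=3 reactions → 2N=8, M+R=8
member 0 (0-1): L=3.0626, (cx,cy)=(0.6756,0.7373)
member 1 (0-2): L=3.7900, (cx,cy)=(1.0000,0.0000)
member 2 (1-2): L=2.8391, (cx,cy)=(0.6062,-0.7953)
member 3 (1-3): L=3.3322, (cx,cy)=(0.9996,-0.0273)
member 4 (2-3): L=2.6996, (cx,cy)=(0.5964,0.8027)
solve A·x = −loads:
  F[0-1] = -3097.8439 N (compression)
  F[0-2] = -1042.5887 N (compression)
  F[1-2] = -967.4858 N (compression)
  F[1-3] = -357.9232 N (compression)
  F[2-3] = -2731.5877 N (compression)
  Rx@0 = +3135.4200 N
  Ry@0 = +2284.0083 N
  Ry@2 = +2962.1217 N

-3097.844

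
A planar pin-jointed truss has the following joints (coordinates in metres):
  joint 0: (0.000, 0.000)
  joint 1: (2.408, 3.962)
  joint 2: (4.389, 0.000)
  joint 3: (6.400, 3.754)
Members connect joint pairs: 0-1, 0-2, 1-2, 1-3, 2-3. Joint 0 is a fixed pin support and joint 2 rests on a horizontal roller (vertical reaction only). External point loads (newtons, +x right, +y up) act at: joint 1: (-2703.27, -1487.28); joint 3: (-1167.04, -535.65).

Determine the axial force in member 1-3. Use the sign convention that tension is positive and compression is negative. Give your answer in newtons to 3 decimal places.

N=4 nodes, M=5 members, R=3 reactions → 2N=8, M+R=8
member 0 (0-1): L=4.6364, (cx,cy)=(0.5194,0.8545)
member 1 (0-2): L=4.3890, (cx,cy)=(1.0000,0.0000)
member 2 (1-2): L=4.4297, (cx,cy)=(0.4472,-0.8944)
member 3 (1-3): L=3.9974, (cx,cy)=(0.9986,-0.0520)
member 4 (2-3): L=4.2587, (cx,cy)=(0.4722,0.8815)
solve A·x = −loads:
  F[0-1] = -4522.0707 N (compression)
  F[0-2] = -1521.6728 N (compression)
  F[1-2] = +2707.4970 N (tension)
  F[1-3] = -857.3581 N (compression)
  F[2-3] = -658.2757 N (compression)
  Rx@0 = +3870.3100 N
  Ry@0 = +3864.3275 N
  Ry@2 = -1841.3975 N

-857.358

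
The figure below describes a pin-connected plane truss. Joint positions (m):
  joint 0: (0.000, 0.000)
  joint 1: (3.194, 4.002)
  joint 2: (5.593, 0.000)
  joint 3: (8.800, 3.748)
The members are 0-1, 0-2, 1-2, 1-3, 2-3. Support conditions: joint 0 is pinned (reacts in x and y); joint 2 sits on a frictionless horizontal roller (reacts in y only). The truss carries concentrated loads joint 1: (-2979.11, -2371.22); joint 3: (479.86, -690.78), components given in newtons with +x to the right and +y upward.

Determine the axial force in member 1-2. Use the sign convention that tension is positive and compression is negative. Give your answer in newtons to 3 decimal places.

N=4 nodes, M=5 members, R=3 reactions → 2N=8, M+R=8
member 0 (0-1): L=5.1203, (cx,cy)=(0.6238,0.7816)
member 1 (0-2): L=5.5930, (cx,cy)=(1.0000,0.0000)
member 2 (1-2): L=4.6660, (cx,cy)=(0.5141,-0.8577)
member 3 (1-3): L=5.6118, (cx,cy)=(0.9990,-0.0453)
member 4 (2-3): L=4.9328, (cx,cy)=(0.6501,0.7598)
solve A·x = −loads:
  F[0-1] = -3110.4373 N (compression)
  F[0-2] = -558.9916 N (compression)
  F[1-2] = +15.3463 N (tension)
  F[1-3] = +1032.0190 N (tension)
  F[2-3] = -847.6657 N (compression)
  Rx@0 = +2499.2500 N
  Ry@0 = +2431.0939 N
  Ry@2 = +630.9061 N

15.346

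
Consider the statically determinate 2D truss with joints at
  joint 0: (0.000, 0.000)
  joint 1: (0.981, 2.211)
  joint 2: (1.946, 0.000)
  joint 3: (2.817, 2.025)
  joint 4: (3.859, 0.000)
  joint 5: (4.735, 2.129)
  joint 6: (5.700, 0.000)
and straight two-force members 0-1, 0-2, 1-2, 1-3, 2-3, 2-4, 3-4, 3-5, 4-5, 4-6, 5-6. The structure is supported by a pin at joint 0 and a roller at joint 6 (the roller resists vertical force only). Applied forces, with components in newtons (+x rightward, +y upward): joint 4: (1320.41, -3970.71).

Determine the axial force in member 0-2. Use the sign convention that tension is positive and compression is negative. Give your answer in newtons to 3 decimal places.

N=7 nodes, M=11 members, R=3 reactions → 2N=14, M+R=14
member 0 (0-1): L=2.4189, (cx,cy)=(0.4056,0.9141)
member 1 (0-2): L=1.9460, (cx,cy)=(1.0000,0.0000)
member 2 (1-2): L=2.4124, (cx,cy)=(0.4000,-0.9165)
member 3 (1-3): L=1.8454, (cx,cy)=(0.9949,-0.1008)
member 4 (2-3): L=2.2044, (cx,cy)=(0.3951,0.9186)
member 5 (2-4): L=1.9130, (cx,cy)=(1.0000,0.0000)
member 6 (3-4): L=2.2774, (cx,cy)=(0.4575,-0.8892)
member 7 (3-5): L=1.9208, (cx,cy)=(0.9985,0.0541)
member 8 (4-5): L=2.3022, (cx,cy)=(0.3805,0.9248)
member 9 (4-6): L=1.8410, (cx,cy)=(1.0000,0.0000)
member 10 (5-6): L=2.3375, (cx,cy)=(0.4128,-0.9108)
solve A·x = −loads:
  F[0-1] = -1403.0367 N (compression)
  F[0-2] = +1889.4298 N (tension)
  F[1-2] = +1529.8389 N (tension)
  F[1-3] = -1187.0217 N (compression)
  F[2-3] = -1526.3100 N (compression)
  F[2-4] = +3104.4678 N (tension)
  F[3-4] = +1297.3069 N (tension)
  F[3-5] = -2381.1287 N (compression)
  F[4-5] = +3046.3162 N (tension)
  F[4-6] = +1218.4838 N (tension)
  F[5-6] = -2951.4977 N (compression)
  Rx@0 = -1320.4100 N
  Ry@0 = +1282.4697 N
  Ry@6 = +2688.2403 N

1889.430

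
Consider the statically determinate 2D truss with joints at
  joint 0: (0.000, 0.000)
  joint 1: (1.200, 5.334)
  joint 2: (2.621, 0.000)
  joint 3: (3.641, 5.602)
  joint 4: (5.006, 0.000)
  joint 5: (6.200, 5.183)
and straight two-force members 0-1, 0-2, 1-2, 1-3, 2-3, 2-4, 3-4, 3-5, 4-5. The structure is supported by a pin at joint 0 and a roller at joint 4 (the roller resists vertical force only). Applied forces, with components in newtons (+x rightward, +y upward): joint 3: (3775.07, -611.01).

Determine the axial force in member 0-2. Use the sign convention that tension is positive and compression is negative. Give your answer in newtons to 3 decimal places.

N=6 nodes, M=9 members, R=3 reactions → 2N=12, M+R=12
member 0 (0-1): L=5.4673, (cx,cy)=(0.2195,0.9756)
member 1 (0-2): L=2.6210, (cx,cy)=(1.0000,0.0000)
member 2 (1-2): L=5.5200, (cx,cy)=(0.2574,-0.9663)
member 3 (1-3): L=2.4557, (cx,cy)=(0.9940,0.1091)
member 4 (2-3): L=5.6941, (cx,cy)=(0.1791,0.9838)
member 5 (2-4): L=2.3850, (cx,cy)=(1.0000,0.0000)
member 6 (3-4): L=5.7659, (cx,cy)=(0.2367,-0.9716)
member 7 (3-5): L=2.5931, (cx,cy)=(0.9869,-0.1616)
member 8 (4-5): L=5.3188, (cx,cy)=(0.2245,0.9745)
solve A·x = −loads:
  F[0-1] = +4159.3360 N (tension)
  F[0-2] = +2862.1536 N (tension)
  F[1-2] = -3979.3262 N (compression)
  F[1-3] = +1948.9390 N (tension)
  F[2-3] = +3908.4344 N (tension)
  F[2-4] = +1137.6437 N (tension)
  F[3-4] = -4805.5257 N (compression)
  F[3-5] = -0.0000 N (compression)
  F[4-5] = +0.0000 N (tension)
  Rx@0 = -3775.0700 N
  Ry@0 = -4057.9132 N
  Ry@4 = +4668.9232 N

2862.154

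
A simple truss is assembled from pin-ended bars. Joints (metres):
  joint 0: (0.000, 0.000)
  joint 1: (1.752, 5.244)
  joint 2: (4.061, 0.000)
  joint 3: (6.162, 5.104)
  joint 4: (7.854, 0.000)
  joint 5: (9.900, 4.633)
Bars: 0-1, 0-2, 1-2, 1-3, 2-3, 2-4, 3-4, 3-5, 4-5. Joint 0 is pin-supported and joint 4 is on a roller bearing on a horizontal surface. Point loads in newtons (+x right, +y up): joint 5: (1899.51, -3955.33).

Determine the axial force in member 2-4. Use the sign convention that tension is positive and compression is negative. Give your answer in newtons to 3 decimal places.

N=6 nodes, M=9 members, R=3 reactions → 2N=12, M+R=12
member 0 (0-1): L=5.5289, (cx,cy)=(0.3169,0.9485)
member 1 (0-2): L=4.0610, (cx,cy)=(1.0000,0.0000)
member 2 (1-2): L=5.7298, (cx,cy)=(0.4030,-0.9152)
member 3 (1-3): L=4.4122, (cx,cy)=(0.9995,-0.0317)
member 4 (2-3): L=5.5195, (cx,cy)=(0.3806,0.9247)
member 5 (2-4): L=3.7930, (cx,cy)=(1.0000,0.0000)
member 6 (3-4): L=5.3771, (cx,cy)=(0.3147,-0.9492)
member 7 (3-5): L=3.7676, (cx,cy)=(0.9922,-0.1250)
member 8 (4-5): L=5.0647, (cx,cy)=(0.4040,0.9148)
solve A·x = −loads:
  F[0-1] = +2267.7491 N (tension)
  F[0-2] = +1180.9084 N (tension)
  F[1-2] = -2408.7499 N (compression)
  F[1-3] = +1690.1268 N (tension)
  F[2-3] = +2383.9782 N (tension)
  F[2-4] = -697.2261 N (compression)
  F[3-4] = -2724.5005 N (compression)
  F[3-5] = +3481.3531 N (tension)
  F[4-5] = -3848.0827 N (compression)
  Rx@0 = -1899.5100 N
  Ry@0 = -2150.8830 N
  Ry@4 = +6106.2130 N

-697.226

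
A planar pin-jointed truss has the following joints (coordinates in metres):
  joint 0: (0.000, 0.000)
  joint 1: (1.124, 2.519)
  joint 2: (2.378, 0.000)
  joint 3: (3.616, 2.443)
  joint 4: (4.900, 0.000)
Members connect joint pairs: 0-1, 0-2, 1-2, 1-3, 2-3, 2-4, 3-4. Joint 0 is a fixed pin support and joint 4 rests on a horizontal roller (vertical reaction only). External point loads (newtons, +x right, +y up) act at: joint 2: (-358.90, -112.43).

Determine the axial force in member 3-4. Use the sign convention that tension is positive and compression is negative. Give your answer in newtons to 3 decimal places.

-61.640

N=5 nodes, M=7 members, R=3 reactions → 2N=10, M+R=10
member 0 (0-1): L=2.7584, (cx,cy)=(0.4075,0.9132)
member 1 (0-2): L=2.3780, (cx,cy)=(1.0000,0.0000)
member 2 (1-2): L=2.8139, (cx,cy)=(0.4456,-0.8952)
member 3 (1-3): L=2.4932, (cx,cy)=(0.9995,-0.0305)
member 4 (2-3): L=2.7388, (cx,cy)=(0.4520,0.8920)
member 5 (2-4): L=2.5220, (cx,cy)=(1.0000,0.0000)
member 6 (3-4): L=2.7599, (cx,cy)=(0.4652,-0.8852)
solve A·x = −loads:
  F[0-1] = -63.3664 N (compression)
  F[0-2] = -333.0792 N (compression)
  F[1-2] = +66.5306 N (tension)
  F[1-3] = -55.4959 N (compression)
  F[2-3] = +59.2724 N (tension)
  F[2-4] = +28.6774 N (tension)
  F[3-4] = -61.6402 N (compression)
  Rx@0 = +358.9000 N
  Ry@0 = +57.8670 N
  Ry@4 = +54.5630 N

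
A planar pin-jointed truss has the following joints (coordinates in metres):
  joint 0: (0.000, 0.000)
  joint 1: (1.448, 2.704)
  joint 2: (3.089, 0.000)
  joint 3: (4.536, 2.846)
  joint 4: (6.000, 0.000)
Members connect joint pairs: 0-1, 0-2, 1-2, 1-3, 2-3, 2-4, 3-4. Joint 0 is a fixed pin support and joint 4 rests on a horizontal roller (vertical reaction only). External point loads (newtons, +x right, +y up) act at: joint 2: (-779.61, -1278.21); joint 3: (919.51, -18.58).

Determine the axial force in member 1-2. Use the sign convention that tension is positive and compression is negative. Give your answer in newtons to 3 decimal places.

209.255

N=5 nodes, M=7 members, R=3 reactions → 2N=10, M+R=10
member 0 (0-1): L=3.0673, (cx,cy)=(0.4721,0.8816)
member 1 (0-2): L=3.0890, (cx,cy)=(1.0000,0.0000)
member 2 (1-2): L=3.1630, (cx,cy)=(0.5188,-0.8549)
member 3 (1-3): L=3.0913, (cx,cy)=(0.9989,0.0459)
member 4 (2-3): L=3.1927, (cx,cy)=(0.4532,0.8914)
member 5 (2-4): L=2.9110, (cx,cy)=(1.0000,0.0000)
member 6 (3-4): L=3.2005, (cx,cy)=(0.4574,-0.8892)
solve A·x = −loads:
  F[0-1] = -213.8535 N (compression)
  F[0-2] = +240.8552 N (tension)
  F[1-2] = +209.2550 N (tension)
  F[1-3] = -209.7409 N (compression)
  F[2-3] = +1233.2514 N (tension)
  F[2-4] = +570.0988 N (tension)
  F[3-4] = -1246.3009 N (compression)
  Rx@0 = -139.9000 N
  Ry@0 = +188.5242 N
  Ry@4 = +1108.2658 N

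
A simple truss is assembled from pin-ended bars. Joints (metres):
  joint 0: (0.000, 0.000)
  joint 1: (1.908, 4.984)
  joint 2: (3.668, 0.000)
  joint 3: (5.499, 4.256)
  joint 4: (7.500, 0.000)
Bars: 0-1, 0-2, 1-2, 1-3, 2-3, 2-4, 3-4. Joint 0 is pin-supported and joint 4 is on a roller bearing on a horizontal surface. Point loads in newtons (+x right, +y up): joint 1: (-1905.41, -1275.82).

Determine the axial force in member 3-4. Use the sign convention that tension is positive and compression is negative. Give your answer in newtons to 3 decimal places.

1040.523

N=5 nodes, M=7 members, R=3 reactions → 2N=10, M+R=10
member 0 (0-1): L=5.3367, (cx,cy)=(0.3575,0.9339)
member 1 (0-2): L=3.6680, (cx,cy)=(1.0000,0.0000)
member 2 (1-2): L=5.2856, (cx,cy)=(0.3330,-0.9429)
member 3 (1-3): L=3.6641, (cx,cy)=(0.9801,-0.1987)
member 4 (2-3): L=4.6332, (cx,cy)=(0.3952,0.9186)
member 5 (2-4): L=3.8320, (cx,cy)=(1.0000,0.0000)
member 6 (3-4): L=4.7029, (cx,cy)=(0.4255,-0.9050)
solve A·x = −loads:
  F[0-1] = -2374.3963 N (compression)
  F[0-2] = -1056.5108 N (compression)
  F[1-2] = +830.9681 N (tension)
  F[1-3] = +795.6799 N (tension)
  F[2-3] = -852.9838 N (compression)
  F[2-4] = -442.7212 N (compression)
  F[3-4] = +1040.5228 N (tension)
  Rx@0 = +1905.4100 N
  Ry@0 = +2217.4599 N
  Ry@4 = -941.6399 N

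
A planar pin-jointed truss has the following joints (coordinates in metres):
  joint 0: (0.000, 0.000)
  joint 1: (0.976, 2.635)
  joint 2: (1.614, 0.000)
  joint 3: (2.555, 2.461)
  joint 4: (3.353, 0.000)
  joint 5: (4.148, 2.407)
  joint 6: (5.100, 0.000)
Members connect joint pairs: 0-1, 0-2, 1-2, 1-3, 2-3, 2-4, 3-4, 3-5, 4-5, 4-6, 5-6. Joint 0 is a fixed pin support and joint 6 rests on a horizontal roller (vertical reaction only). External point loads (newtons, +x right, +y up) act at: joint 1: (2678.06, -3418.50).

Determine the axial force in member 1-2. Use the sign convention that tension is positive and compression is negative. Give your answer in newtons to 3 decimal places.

-1782.700

N=7 nodes, M=11 members, R=3 reactions → 2N=14, M+R=14
member 0 (0-1): L=2.8099, (cx,cy)=(0.3473,0.9377)
member 1 (0-2): L=1.6140, (cx,cy)=(1.0000,0.0000)
member 2 (1-2): L=2.7111, (cx,cy)=(0.2353,-0.9719)
member 3 (1-3): L=1.5886, (cx,cy)=(0.9940,-0.1095)
member 4 (2-3): L=2.6348, (cx,cy)=(0.3571,0.9340)
member 5 (2-4): L=1.7390, (cx,cy)=(1.0000,0.0000)
member 6 (3-4): L=2.5871, (cx,cy)=(0.3084,-0.9512)
member 7 (3-5): L=1.5939, (cx,cy)=(0.9994,-0.0339)
member 8 (4-5): L=2.5349, (cx,cy)=(0.3136,0.9495)
member 9 (4-6): L=1.7470, (cx,cy)=(1.0000,0.0000)
member 10 (5-6): L=2.5884, (cx,cy)=(0.3678,-0.9299)
solve A·x = −loads:
  F[0-1] = -1472.2933 N (compression)
  F[0-2] = +3189.4427 N (tension)
  F[1-2] = -1782.6998 N (compression)
  F[1-3] = -2786.6951 N (compression)
  F[2-3] = +1854.9746 N (tension)
  F[2-4] = +2107.4290 N (tension)
  F[3-4] = -2090.2038 N (compression)
  F[3-5] = -1463.5500 N (compression)
  F[4-5] = +2093.9319 N (tension)
  F[4-6] = +806.0048 N (tension)
  F[5-6] = -2191.4752 N (compression)
  Rx@0 = -2678.0600 N
  Ry@0 = +1380.6286 N
  Ry@6 = +2037.8714 N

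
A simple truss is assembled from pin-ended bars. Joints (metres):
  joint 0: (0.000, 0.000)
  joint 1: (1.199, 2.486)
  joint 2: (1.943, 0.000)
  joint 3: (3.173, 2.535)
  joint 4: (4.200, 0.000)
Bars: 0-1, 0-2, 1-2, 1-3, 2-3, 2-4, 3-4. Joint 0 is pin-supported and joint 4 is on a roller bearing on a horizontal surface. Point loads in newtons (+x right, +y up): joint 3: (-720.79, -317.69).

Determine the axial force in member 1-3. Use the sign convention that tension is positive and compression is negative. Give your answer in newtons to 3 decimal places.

N=5 nodes, M=7 members, R=3 reactions → 2N=10, M+R=10
member 0 (0-1): L=2.7600, (cx,cy)=(0.4344,0.9007)
member 1 (0-2): L=1.9430, (cx,cy)=(1.0000,0.0000)
member 2 (1-2): L=2.5949, (cx,cy)=(0.2867,-0.9580)
member 3 (1-3): L=1.9746, (cx,cy)=(0.9997,0.0248)
member 4 (2-3): L=2.8176, (cx,cy)=(0.4365,0.8997)
member 5 (2-4): L=2.2570, (cx,cy)=(1.0000,0.0000)
member 6 (3-4): L=2.7351, (cx,cy)=(0.3755,-0.9268)
solve A·x = −loads:
  F[0-1] = -569.2502 N (compression)
  F[0-2] = -473.4994 N (compression)
  F[1-2] = +524.8936 N (tension)
  F[1-3] = -397.9061 N (compression)
  F[2-3] = -558.9241 N (compression)
  F[2-4] = -79.0166 N (compression)
  F[3-4] = +210.4391 N (tension)
  Rx@0 = +720.7900 N
  Ry@0 = +512.7310 N
  Ry@4 = -195.0410 N

-397.906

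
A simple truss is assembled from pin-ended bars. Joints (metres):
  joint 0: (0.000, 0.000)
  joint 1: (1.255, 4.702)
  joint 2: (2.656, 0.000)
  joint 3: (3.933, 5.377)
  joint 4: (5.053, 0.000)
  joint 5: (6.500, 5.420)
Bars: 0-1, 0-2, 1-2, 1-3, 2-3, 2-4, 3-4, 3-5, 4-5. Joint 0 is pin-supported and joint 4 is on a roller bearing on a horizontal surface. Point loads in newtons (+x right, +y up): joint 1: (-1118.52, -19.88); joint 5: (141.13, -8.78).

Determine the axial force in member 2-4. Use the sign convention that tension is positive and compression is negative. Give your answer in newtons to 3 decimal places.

-187.205

N=6 nodes, M=9 members, R=3 reactions → 2N=12, M+R=12
member 0 (0-1): L=4.8666, (cx,cy)=(0.2579,0.9662)
member 1 (0-2): L=2.6560, (cx,cy)=(1.0000,0.0000)
member 2 (1-2): L=4.9063, (cx,cy)=(0.2856,-0.9584)
member 3 (1-3): L=2.7618, (cx,cy)=(0.9697,0.2444)
member 4 (2-3): L=5.5266, (cx,cy)=(0.2311,0.9729)
member 5 (2-4): L=2.3970, (cx,cy)=(1.0000,0.0000)
member 6 (3-4): L=5.4924, (cx,cy)=(0.2039,-0.9790)
member 7 (3-5): L=2.5674, (cx,cy)=(0.9999,0.0167)
member 8 (4-5): L=5.6098, (cx,cy)=(0.2579,0.9662)
solve A·x = −loads:
  F[0-1] = -933.4433 N (compression)
  F[0-2] = -736.6736 N (compression)
  F[1-2] = +1070.7607 N (tension)
  F[1-3] = +589.9370 N (tension)
  F[2-3] = -1054.7203 N (compression)
  F[2-4] = -187.2054 N (compression)
  F[3-4] = +903.3875 N (tension)
  F[3-5] = +144.1388 N (tension)
  F[4-5] = -11.5862 N (compression)
  Rx@0 = +977.3900 N
  Ry@0 = +901.8714 N
  Ry@4 = -873.2114 N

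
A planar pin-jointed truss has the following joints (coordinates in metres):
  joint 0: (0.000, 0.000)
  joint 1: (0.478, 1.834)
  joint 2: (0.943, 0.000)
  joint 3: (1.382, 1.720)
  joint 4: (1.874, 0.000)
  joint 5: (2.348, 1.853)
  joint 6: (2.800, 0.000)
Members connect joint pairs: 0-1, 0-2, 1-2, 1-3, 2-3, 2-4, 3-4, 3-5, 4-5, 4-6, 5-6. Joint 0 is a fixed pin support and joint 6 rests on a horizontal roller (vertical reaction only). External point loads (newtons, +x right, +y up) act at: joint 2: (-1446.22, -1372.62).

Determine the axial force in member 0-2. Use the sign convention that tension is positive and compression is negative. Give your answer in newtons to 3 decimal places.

-1208.956

N=7 nodes, M=11 members, R=3 reactions → 2N=14, M+R=14
member 0 (0-1): L=1.8953, (cx,cy)=(0.2522,0.9677)
member 1 (0-2): L=0.9430, (cx,cy)=(1.0000,0.0000)
member 2 (1-2): L=1.8920, (cx,cy)=(0.2458,-0.9693)
member 3 (1-3): L=0.9112, (cx,cy)=(0.9921,-0.1251)
member 4 (2-3): L=1.7751, (cx,cy)=(0.2473,0.9689)
member 5 (2-4): L=0.9310, (cx,cy)=(1.0000,0.0000)
member 6 (3-4): L=1.7890, (cx,cy)=(0.2750,-0.9614)
member 7 (3-5): L=0.9751, (cx,cy)=(0.9907,0.1364)
member 8 (4-5): L=1.9127, (cx,cy)=(0.2478,0.9688)
member 9 (4-6): L=0.9260, (cx,cy)=(1.0000,0.0000)
member 10 (5-6): L=1.9073, (cx,cy)=(0.2370,-0.9715)
solve A·x = −loads:
  F[0-1] = -940.7526 N (compression)
  F[0-2] = -1208.9555 N (compression)
  F[1-2] = +1002.0523 N (tension)
  F[1-3] = -487.3662 N (compression)
  F[2-3] = +414.1668 N (tension)
  F[2-4] = +381.1112 N (tension)
  F[3-4] = -515.1091 N (compression)
  F[3-5] = -241.7066 N (compression)
  F[4-5] = +511.1926 N (tension)
  F[4-6] = +112.7631 N (tension)
  F[5-6] = -475.8332 N (compression)
  Rx@0 = +1446.2200 N
  Ry@0 = +910.3412 N
  Ry@6 = +462.2788 N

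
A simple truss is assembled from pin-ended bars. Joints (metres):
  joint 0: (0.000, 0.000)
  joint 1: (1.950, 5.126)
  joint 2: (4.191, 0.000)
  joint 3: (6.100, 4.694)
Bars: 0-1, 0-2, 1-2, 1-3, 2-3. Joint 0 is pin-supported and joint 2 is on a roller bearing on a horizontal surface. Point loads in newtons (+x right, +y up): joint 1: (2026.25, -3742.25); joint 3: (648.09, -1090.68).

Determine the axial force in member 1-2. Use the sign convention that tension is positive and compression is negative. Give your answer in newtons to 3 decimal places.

N=4 nodes, M=5 members, R=3 reactions → 2N=8, M+R=8
member 0 (0-1): L=5.4844, (cx,cy)=(0.3556,0.9347)
member 1 (0-2): L=4.1910, (cx,cy)=(1.0000,0.0000)
member 2 (1-2): L=5.5945, (cx,cy)=(0.4006,-0.9163)
member 3 (1-3): L=4.1724, (cx,cy)=(0.9946,-0.1035)
member 4 (2-3): L=5.0673, (cx,cy)=(0.3767,0.9263)
solve A·x = −loads:
  F[0-1] = +1818.7806 N (tension)
  F[0-2] = +2027.6625 N (tension)
  F[1-2] = -6058.5214 N (compression)
  F[1-3] = +1052.9789 N (tension)
  F[2-3] = -1059.7341 N (compression)
  Rx@0 = -2674.3400 N
  Ry@0 = -1699.9327 N
  Ry@2 = +6532.8627 N

-6058.521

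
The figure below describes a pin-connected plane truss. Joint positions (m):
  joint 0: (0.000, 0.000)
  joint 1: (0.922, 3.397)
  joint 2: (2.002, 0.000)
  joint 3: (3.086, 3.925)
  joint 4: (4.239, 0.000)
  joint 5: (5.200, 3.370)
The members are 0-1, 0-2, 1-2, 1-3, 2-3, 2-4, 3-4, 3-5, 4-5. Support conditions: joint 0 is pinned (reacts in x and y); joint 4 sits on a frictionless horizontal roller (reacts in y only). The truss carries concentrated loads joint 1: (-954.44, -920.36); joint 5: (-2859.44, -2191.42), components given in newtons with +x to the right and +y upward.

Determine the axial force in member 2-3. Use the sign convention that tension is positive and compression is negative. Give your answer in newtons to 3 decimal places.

-2270.185

N=6 nodes, M=9 members, R=3 reactions → 2N=12, M+R=12
member 0 (0-1): L=3.5199, (cx,cy)=(0.2619,0.9651)
member 1 (0-2): L=2.0020, (cx,cy)=(1.0000,0.0000)
member 2 (1-2): L=3.5645, (cx,cy)=(0.3030,-0.9530)
member 3 (1-3): L=2.2275, (cx,cy)=(0.9715,0.2370)
member 4 (2-3): L=4.0719, (cx,cy)=(0.2662,0.9639)
member 5 (2-4): L=2.2370, (cx,cy)=(1.0000,0.0000)
member 6 (3-4): L=4.0908, (cx,cy)=(0.2818,-0.9595)
member 7 (3-5): L=2.1856, (cx,cy)=(0.9672,-0.2539)
member 8 (4-5): L=3.5043, (cx,cy)=(0.2742,0.9617)
solve A·x = −loads:
  F[0-1] = -3379.4794 N (compression)
  F[0-2] = -2928.6616 N (compression)
  F[1-2] = +2296.1951 N (tension)
  F[1-3] = -644.8666 N (compression)
  F[2-3] = -2270.1852 N (compression)
  F[2-4] = -1628.6008 N (compression)
  F[3-4] = +3008.8889 N (tension)
  F[3-5] = -2149.3405 N (compression)
  F[4-5] = -2846.3196 N (compression)
  Rx@0 = +3813.8800 N
  Ry@0 = +3261.4827 N
  Ry@4 = -149.7027 N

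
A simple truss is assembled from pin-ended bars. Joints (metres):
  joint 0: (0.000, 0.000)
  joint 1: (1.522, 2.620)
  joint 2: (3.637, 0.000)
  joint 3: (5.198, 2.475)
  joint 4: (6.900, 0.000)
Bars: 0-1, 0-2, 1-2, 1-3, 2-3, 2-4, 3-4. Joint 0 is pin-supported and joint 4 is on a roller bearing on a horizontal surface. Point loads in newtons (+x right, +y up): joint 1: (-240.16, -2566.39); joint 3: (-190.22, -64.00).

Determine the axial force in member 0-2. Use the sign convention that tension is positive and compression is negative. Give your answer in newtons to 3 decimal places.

N=5 nodes, M=7 members, R=3 reactions → 2N=10, M+R=10
member 0 (0-1): L=3.0300, (cx,cy)=(0.5023,0.8647)
member 1 (0-2): L=3.6370, (cx,cy)=(1.0000,0.0000)
member 2 (1-2): L=3.3671, (cx,cy)=(0.6281,-0.7781)
member 3 (1-3): L=3.6789, (cx,cy)=(0.9992,-0.0394)
member 4 (2-3): L=2.9261, (cx,cy)=(0.5335,0.8458)
member 5 (2-4): L=3.2630, (cx,cy)=(1.0000,0.0000)
member 6 (3-4): L=3.0037, (cx,cy)=(0.5666,-0.8240)
solve A·x = −loads:
  F[0-1] = -2515.9449 N (compression)
  F[0-2] = +833.4059 N (tension)
  F[1-2] = -465.2764 N (compression)
  F[1-3] = -731.9408 N (compression)
  F[2-3] = +428.0283 N (tension)
  F[2-4] = +312.8136 N (tension)
  F[3-4] = -552.0619 N (compression)
  Rx@0 = +430.3800 N
  Ry@0 = +2175.5054 N
  Ry@4 = +454.8846 N

833.406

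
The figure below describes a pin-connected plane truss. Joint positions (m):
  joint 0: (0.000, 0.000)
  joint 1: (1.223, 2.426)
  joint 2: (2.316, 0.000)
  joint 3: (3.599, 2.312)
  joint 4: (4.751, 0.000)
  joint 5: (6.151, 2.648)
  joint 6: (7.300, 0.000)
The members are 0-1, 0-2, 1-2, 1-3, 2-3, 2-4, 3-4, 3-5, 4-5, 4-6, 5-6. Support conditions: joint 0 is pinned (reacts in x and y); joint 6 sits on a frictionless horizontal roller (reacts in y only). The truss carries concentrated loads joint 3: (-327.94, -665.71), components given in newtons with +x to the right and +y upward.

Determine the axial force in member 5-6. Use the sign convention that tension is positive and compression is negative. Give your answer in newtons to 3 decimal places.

-244.551

N=7 nodes, M=11 members, R=3 reactions → 2N=14, M+R=14
member 0 (0-1): L=2.7168, (cx,cy)=(0.4502,0.8930)
member 1 (0-2): L=2.3160, (cx,cy)=(1.0000,0.0000)
member 2 (1-2): L=2.6609, (cx,cy)=(0.4108,-0.9117)
member 3 (1-3): L=2.3787, (cx,cy)=(0.9989,-0.0479)
member 4 (2-3): L=2.6441, (cx,cy)=(0.4852,0.8744)
member 5 (2-4): L=2.4350, (cx,cy)=(1.0000,0.0000)
member 6 (3-4): L=2.5831, (cx,cy)=(0.4460,-0.8950)
member 7 (3-5): L=2.5740, (cx,cy)=(0.9914,0.1305)
member 8 (4-5): L=2.9953, (cx,cy)=(0.4674,0.8840)
member 9 (4-6): L=2.5490, (cx,cy)=(1.0000,0.0000)
member 10 (5-6): L=2.8865, (cx,cy)=(0.3981,-0.9174)
solve A·x = −loads:
  F[0-1] = -494.2813 N (compression)
  F[0-2] = -105.4364 N (compression)
  F[1-2] = +506.7590 N (tension)
  F[1-3] = -431.1609 N (compression)
  F[2-3] = -528.4052 N (compression)
  F[2-4] = +359.1211 N (tension)
  F[3-4] = -284.7917 N (compression)
  F[3-5] = -234.1144 N (compression)
  F[4-5] = +288.3347 N (tension)
  F[4-6] = +97.3446 N (tension)
  F[5-6] = -244.5508 N (compression)
  Rx@0 = +327.9400 N
  Ry@0 = +441.3685 N
  Ry@6 = +224.3415 N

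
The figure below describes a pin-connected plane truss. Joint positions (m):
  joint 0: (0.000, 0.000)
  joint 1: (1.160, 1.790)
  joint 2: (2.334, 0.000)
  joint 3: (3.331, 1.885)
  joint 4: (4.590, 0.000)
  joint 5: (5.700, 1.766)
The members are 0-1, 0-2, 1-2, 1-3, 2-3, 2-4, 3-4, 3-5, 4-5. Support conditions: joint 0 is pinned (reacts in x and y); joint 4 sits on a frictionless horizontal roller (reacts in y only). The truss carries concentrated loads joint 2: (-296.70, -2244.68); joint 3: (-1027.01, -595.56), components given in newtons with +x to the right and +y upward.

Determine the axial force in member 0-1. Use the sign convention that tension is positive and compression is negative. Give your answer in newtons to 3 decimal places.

-2011.925

N=6 nodes, M=9 members, R=3 reactions → 2N=12, M+R=12
member 0 (0-1): L=2.1330, (cx,cy)=(0.5438,0.8392)
member 1 (0-2): L=2.3340, (cx,cy)=(1.0000,0.0000)
member 2 (1-2): L=2.1406, (cx,cy)=(0.5484,-0.8362)
member 3 (1-3): L=2.1731, (cx,cy)=(0.9990,0.0437)
member 4 (2-3): L=2.1324, (cx,cy)=(0.4675,0.8840)
member 5 (2-4): L=2.2560, (cx,cy)=(1.0000,0.0000)
member 6 (3-4): L=2.2668, (cx,cy)=(0.5554,-0.8316)
member 7 (3-5): L=2.3720, (cx,cy)=(0.9987,-0.0502)
member 8 (4-5): L=2.0859, (cx,cy)=(0.5322,0.8466)
solve A·x = −loads:
  F[0-1] = -2011.9250 N (compression)
  F[0-2] = -229.5561 N (compression)
  F[1-2] = +1907.1445 N (tension)
  F[1-3] = -2142.1407 N (compression)
  F[2-3] = +735.2452 N (tension)
  F[2-4] = +769.3241 N (tension)
  F[3-4] = -1385.1397 N (compression)
  F[3-5] = -0.0000 N (compression)
  F[4-5] = +0.0000 N (tension)
  Rx@0 = +1323.7100 N
  Ry@0 = +1688.3926 N
  Ry@4 = +1151.8474 N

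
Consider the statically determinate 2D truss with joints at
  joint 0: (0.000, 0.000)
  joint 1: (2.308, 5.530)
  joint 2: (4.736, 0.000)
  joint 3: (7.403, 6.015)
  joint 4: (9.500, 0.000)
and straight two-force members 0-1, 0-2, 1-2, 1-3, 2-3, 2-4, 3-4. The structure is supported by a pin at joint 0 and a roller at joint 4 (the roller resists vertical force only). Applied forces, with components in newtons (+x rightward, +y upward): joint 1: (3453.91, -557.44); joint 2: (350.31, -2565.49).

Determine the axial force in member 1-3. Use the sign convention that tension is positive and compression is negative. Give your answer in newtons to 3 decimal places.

N=5 nodes, M=7 members, R=3 reactions → 2N=10, M+R=10
member 0 (0-1): L=5.9923, (cx,cy)=(0.3852,0.9228)
member 1 (0-2): L=4.7360, (cx,cy)=(1.0000,0.0000)
member 2 (1-2): L=6.0395, (cx,cy)=(0.4020,-0.9156)
member 3 (1-3): L=5.1180, (cx,cy)=(0.9955,0.0948)
member 4 (2-3): L=6.5798, (cx,cy)=(0.4053,0.9142)
member 5 (2-4): L=4.7640, (cx,cy)=(1.0000,0.0000)
member 6 (3-4): L=6.3701, (cx,cy)=(0.3292,-0.9443)
solve A·x = −loads:
  F[0-1] = +327.2495 N (tension)
  F[0-2] = +3678.1765 N (tension)
  F[1-2] = -1233.0699 N (compression)
  F[1-3] = -2844.9539 N (compression)
  F[2-3] = +4041.4089 N (tension)
  F[2-4] = +1194.0287 N (tension)
  F[3-4] = -3627.1013 N (compression)
  Rx@0 = -3804.2200 N
  Ry@0 = -302.0020 N
  Ry@4 = +3424.9320 N

-2844.954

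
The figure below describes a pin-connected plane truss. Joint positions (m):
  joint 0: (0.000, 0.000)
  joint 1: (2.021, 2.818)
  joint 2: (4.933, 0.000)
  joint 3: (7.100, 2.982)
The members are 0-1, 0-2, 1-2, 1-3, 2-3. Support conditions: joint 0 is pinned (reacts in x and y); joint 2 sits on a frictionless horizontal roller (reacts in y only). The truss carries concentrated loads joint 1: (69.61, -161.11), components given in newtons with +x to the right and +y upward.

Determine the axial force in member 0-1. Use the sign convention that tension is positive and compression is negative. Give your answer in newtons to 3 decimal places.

N=4 nodes, M=5 members, R=3 reactions → 2N=8, M+R=8
member 0 (0-1): L=3.4678, (cx,cy)=(0.5828,0.8126)
member 1 (0-2): L=4.9330, (cx,cy)=(1.0000,0.0000)
member 2 (1-2): L=4.0523, (cx,cy)=(0.7186,-0.6954)
member 3 (1-3): L=5.0816, (cx,cy)=(0.9995,0.0323)
member 4 (2-3): L=3.6862, (cx,cy)=(0.5879,0.8090)
solve A·x = −loads:
  F[0-1] = -68.1004 N (compression)
  F[0-2] = +109.2984 N (tension)
  F[1-2] = -152.0969 N (compression)
  F[1-3] = -0.0000 N (compression)
  F[2-3] = +0.0000 N (tension)
  Rx@0 = -69.6100 N
  Ry@0 = +55.3398 N
  Ry@2 = +105.7702 N

-68.100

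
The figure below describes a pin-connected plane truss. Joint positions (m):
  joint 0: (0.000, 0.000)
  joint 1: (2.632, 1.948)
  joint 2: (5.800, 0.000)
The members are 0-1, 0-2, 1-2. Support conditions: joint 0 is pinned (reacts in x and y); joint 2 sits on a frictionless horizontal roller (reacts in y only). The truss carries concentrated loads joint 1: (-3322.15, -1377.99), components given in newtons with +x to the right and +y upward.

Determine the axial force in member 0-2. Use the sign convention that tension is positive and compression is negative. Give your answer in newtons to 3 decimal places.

N=3 nodes, M=3 members, R=3 reactions → 2N=6, M+R=6
member 0 (0-1): L=3.2745, (cx,cy)=(0.8038,0.5949)
member 1 (0-2): L=5.8000, (cx,cy)=(1.0000,0.0000)
member 2 (1-2): L=3.7190, (cx,cy)=(0.8518,-0.5238)
solve A·x = −loads:
  F[0-1] = -3140.7505 N (compression)
  F[0-2] = -797.6299 N (compression)
  F[1-2] = +936.3580 N (tension)
  Rx@0 = +3322.1500 N
  Ry@0 = +1868.4518 N
  Ry@2 = -490.4618 N

-797.630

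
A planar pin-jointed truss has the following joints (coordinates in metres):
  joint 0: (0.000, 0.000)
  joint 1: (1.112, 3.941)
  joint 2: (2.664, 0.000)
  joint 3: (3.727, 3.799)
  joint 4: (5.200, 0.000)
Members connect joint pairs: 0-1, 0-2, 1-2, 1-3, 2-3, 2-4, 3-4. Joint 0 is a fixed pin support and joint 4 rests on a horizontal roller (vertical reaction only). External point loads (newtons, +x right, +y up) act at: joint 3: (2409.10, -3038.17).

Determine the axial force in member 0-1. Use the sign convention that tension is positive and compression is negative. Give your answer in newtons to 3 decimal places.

N=5 nodes, M=7 members, R=3 reactions → 2N=10, M+R=10
member 0 (0-1): L=4.0949, (cx,cy)=(0.2716,0.9624)
member 1 (0-2): L=2.6640, (cx,cy)=(1.0000,0.0000)
member 2 (1-2): L=4.2356, (cx,cy)=(0.3664,-0.9304)
member 3 (1-3): L=2.6189, (cx,cy)=(0.9985,-0.0542)
member 4 (2-3): L=3.9449, (cx,cy)=(0.2695,0.9630)
member 5 (2-4): L=2.5360, (cx,cy)=(1.0000,0.0000)
member 6 (3-4): L=4.0746, (cx,cy)=(0.3615,-0.9324)
solve A·x = −loads:
  F[0-1] = +934.5307 N (tension)
  F[0-2] = +2155.3200 N (tension)
  F[1-2] = -1002.9005 N (compression)
  F[1-3] = +622.1773 N (tension)
  F[2-3] = +968.9902 N (tension)
  F[2-4] = +1526.7332 N (tension)
  F[3-4] = -4223.2064 N (compression)
  Rx@0 = -2409.1000 N
  Ry@0 = -899.4128 N
  Ry@4 = +3937.5828 N

934.531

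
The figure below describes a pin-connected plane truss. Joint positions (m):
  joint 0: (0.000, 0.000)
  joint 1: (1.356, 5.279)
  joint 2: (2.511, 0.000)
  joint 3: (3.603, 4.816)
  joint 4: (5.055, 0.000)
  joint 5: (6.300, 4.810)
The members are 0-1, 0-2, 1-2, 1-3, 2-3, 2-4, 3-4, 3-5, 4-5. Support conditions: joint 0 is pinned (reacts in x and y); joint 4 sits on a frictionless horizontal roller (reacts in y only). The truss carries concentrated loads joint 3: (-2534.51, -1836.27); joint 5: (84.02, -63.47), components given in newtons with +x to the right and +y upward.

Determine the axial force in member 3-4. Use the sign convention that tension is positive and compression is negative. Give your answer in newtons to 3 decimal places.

N=6 nodes, M=9 members, R=3 reactions → 2N=12, M+R=12
member 0 (0-1): L=5.4504, (cx,cy)=(0.2488,0.9686)
member 1 (0-2): L=2.5110, (cx,cy)=(1.0000,0.0000)
member 2 (1-2): L=5.4039, (cx,cy)=(0.2137,-0.9769)
member 3 (1-3): L=2.2942, (cx,cy)=(0.9794,-0.2018)
member 4 (2-3): L=4.9383, (cx,cy)=(0.2211,0.9752)
member 5 (2-4): L=2.5440, (cx,cy)=(1.0000,0.0000)
member 6 (3-4): L=5.0301, (cx,cy)=(0.2887,-0.9574)
member 7 (3-5): L=2.6970, (cx,cy)=(1.0000,-0.0022)
member 8 (4-5): L=4.9685, (cx,cy)=(0.2506,0.9681)
solve A·x = −loads:
  F[0-1] = -2938.9581 N (compression)
  F[0-2] = -1719.3058 N (compression)
  F[1-2] = +3212.9594 N (tension)
  F[1-3] = -1447.6953 N (compression)
  F[2-3] = -3218.3869 N (compression)
  F[2-4] = -320.8974 N (compression)
  F[3-4] = +1054.9645 N (tension)
  F[3-5] = +100.3907 N (tension)
  F[4-5] = -65.3310 N (compression)
  Rx@0 = +2450.4900 N
  Ry@0 = +2846.5495 N
  Ry@4 = -946.8095 N

1054.965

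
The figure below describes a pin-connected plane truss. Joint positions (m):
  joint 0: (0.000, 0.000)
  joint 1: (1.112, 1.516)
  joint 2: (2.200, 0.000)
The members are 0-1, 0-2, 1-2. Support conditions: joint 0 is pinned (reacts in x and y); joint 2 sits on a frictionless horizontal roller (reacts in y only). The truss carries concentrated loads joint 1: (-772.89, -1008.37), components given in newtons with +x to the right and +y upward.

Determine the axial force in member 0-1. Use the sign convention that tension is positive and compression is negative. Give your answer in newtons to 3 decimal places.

-1278.964

N=3 nodes, M=3 members, R=3 reactions → 2N=6, M+R=6
member 0 (0-1): L=1.8801, (cx,cy)=(0.5915,0.8063)
member 1 (0-2): L=2.2000, (cx,cy)=(1.0000,0.0000)
member 2 (1-2): L=1.8660, (cx,cy)=(0.5831,-0.8124)
solve A·x = −loads:
  F[0-1] = -1278.9638 N (compression)
  F[0-2] = -16.4393 N (compression)
  F[1-2] = +28.1948 N (tension)
  Rx@0 = +772.8900 N
  Ry@0 = +1031.2763 N
  Ry@2 = -22.9063 N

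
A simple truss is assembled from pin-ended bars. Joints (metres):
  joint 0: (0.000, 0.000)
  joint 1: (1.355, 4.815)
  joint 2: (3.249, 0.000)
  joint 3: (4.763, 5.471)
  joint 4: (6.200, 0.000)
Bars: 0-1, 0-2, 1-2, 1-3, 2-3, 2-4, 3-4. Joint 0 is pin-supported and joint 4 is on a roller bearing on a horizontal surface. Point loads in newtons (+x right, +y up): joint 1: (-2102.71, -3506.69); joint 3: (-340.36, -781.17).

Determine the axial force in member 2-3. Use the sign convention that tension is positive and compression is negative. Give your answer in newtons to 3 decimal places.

N=5 nodes, M=7 members, R=3 reactions → 2N=10, M+R=10
member 0 (0-1): L=5.0020, (cx,cy)=(0.2709,0.9626)
member 1 (0-2): L=3.2490, (cx,cy)=(1.0000,0.0000)
member 2 (1-2): L=5.1741, (cx,cy)=(0.3661,-0.9306)
member 3 (1-3): L=3.4706, (cx,cy)=(0.9820,0.1890)
member 4 (2-3): L=5.6766, (cx,cy)=(0.2667,0.9638)
member 5 (2-4): L=2.9510, (cx,cy)=(1.0000,0.0000)
member 6 (3-4): L=5.6566, (cx,cy)=(0.2540,-0.9672)
solve A·x = −loads:
  F[0-1] = -5043.2620 N (compression)
  F[0-2] = -1076.8992 N (compression)
  F[1-2] = +1488.2108 N (tension)
  F[1-3] = +195.2957 N (tension)
  F[2-3] = -1436.9709 N (compression)
  F[2-4] = -148.8837 N (compression)
  F[3-4] = +586.0622 N (tension)
  Rx@0 = +2443.0700 N
  Ry@0 = +4854.6956 N
  Ry@4 = -566.8356 N

-1436.971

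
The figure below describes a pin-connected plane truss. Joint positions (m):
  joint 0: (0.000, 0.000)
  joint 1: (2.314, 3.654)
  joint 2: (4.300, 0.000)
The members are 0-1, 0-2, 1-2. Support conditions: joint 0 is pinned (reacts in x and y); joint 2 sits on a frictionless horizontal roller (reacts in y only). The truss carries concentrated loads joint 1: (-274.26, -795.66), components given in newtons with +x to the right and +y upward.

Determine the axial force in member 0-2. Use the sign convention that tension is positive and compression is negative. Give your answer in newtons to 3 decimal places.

106.050

N=3 nodes, M=3 members, R=3 reactions → 2N=6, M+R=6
member 0 (0-1): L=4.3251, (cx,cy)=(0.5350,0.8448)
member 1 (0-2): L=4.3000, (cx,cy)=(1.0000,0.0000)
member 2 (1-2): L=4.1588, (cx,cy)=(0.4775,-0.8786)
solve A·x = −loads:
  F[0-1] = -710.8342 N (compression)
  F[0-2] = +106.0498 N (tension)
  F[1-2] = -222.0764 N (compression)
  Rx@0 = +274.2600 N
  Ry@0 = +600.5411 N
  Ry@2 = +195.1189 N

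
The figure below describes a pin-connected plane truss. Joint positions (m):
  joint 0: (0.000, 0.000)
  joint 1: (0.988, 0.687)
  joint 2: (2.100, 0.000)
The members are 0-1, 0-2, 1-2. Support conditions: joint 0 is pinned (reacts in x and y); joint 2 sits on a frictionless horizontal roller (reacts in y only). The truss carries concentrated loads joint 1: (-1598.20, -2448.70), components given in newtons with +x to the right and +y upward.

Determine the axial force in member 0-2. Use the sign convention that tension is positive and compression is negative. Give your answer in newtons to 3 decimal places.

1018.468

N=3 nodes, M=3 members, R=3 reactions → 2N=6, M+R=6
member 0 (0-1): L=1.2034, (cx,cy)=(0.8210,0.5709)
member 1 (0-2): L=2.1000, (cx,cy)=(1.0000,0.0000)
member 2 (1-2): L=1.3071, (cx,cy)=(0.8507,-0.5256)
solve A·x = −loads:
  F[0-1] = -3187.0794 N (compression)
  F[0-2] = +1018.4679 N (tension)
  F[1-2] = -1197.1586 N (compression)
  Rx@0 = +1598.2000 N
  Ry@0 = +1819.4847 N
  Ry@2 = +629.2153 N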